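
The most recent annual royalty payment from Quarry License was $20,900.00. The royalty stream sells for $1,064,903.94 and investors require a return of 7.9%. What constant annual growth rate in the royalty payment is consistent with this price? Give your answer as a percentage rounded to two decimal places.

5.82%

P = D₀(1+g)/(r−g) ⇒ P(r−g) = D₀(1+g) ⇒ g(P+D₀) = P·r − D₀
g = (P·r − D₀)/(P + D₀) = ($1,064,903.94×0.079 − $20,900.00) / ($1,064,903.94 + $20,900.00) = 0.058231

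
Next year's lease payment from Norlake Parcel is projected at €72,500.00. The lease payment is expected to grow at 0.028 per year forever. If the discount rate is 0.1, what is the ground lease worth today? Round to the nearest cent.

Growing perpetuity: P = D₁ / (r − g) = €72,500.0000 / (0.1 − 0.028) = €1,006,944.44

€1006944.44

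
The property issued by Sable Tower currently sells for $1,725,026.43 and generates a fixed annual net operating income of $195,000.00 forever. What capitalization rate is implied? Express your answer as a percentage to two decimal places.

11.30%

P = C/r ⇒ r = C/P = $195,000.00/$1,725,026.43 = 0.113042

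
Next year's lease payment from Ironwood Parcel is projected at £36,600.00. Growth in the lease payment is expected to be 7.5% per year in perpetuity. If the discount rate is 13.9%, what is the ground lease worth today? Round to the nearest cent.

Growing perpetuity: P = D₁ / (r − g) = £36,600.0000 / (0.139 − 0.075) = £571,875.00

£571875.00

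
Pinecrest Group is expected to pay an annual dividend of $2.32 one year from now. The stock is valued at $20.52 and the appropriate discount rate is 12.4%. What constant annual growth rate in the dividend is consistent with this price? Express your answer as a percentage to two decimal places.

1.09%

P = D₁/(r−g) ⇒ g = r − D₁/P = 0.124 − $2.32/$20.52 = 0.010940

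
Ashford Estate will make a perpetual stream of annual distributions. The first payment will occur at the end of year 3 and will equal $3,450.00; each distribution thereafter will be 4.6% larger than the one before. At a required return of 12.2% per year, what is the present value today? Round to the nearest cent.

Value at end of year 2: C₁ / (r − g) = $3,450.00 / (0.122 − 0.046) = $45,394.7368
Discount to today: PV = $45,394.7368 / (1 + 0.122)^2 = $45,394.7368 / 1.258884 = $36,059.51

$36059.51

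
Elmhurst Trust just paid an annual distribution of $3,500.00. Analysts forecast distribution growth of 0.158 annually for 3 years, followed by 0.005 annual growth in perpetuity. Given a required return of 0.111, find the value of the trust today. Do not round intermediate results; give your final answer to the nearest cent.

$48989.81

D_1 = 4053.00000
D_2 = 4693.37400
D_3 = 5434.92709
Terminal value at year 3: TV = D_3×(1+g_2)/(r−g_2) = 5462.10173/0.106 = 51529.26158
P_0 = D_1/(1+r)^1 + D_2/(1+r)^2 + D_3/(1+r)^3 + TV/(1+r)^3
    = 3648.06481 + 3802.39338 + 3963.25071 + 37576.10340 = 48989.81229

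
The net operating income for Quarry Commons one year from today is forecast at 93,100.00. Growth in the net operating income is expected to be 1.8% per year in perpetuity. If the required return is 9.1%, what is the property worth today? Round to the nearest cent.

Growing perpetuity: P = D₁ / (r − g) = 93,100.0000 / (0.091 − 0.018) = 1,275,342.47

1275342.47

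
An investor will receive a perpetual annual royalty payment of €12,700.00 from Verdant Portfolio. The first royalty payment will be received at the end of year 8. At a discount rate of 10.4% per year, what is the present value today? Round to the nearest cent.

Value at end of year 7: C / r = €12,700.00 / 0.104 = €122,115.3846
Discount to today: PV = €122,115.3846 / (1 + 0.104)^7 = €122,115.3846 / 1.998865 = €61,092.36

€61092.36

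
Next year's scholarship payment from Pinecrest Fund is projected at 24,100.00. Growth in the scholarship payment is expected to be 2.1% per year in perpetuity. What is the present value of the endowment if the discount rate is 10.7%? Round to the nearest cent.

280232.56

Growing perpetuity: P = D₁ / (r − g) = 24,100.0000 / (0.107 − 0.021) = 280,232.56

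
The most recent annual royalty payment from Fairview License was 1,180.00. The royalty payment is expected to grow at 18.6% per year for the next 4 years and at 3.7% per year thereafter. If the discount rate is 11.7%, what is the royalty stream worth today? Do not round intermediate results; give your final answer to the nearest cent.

D_1 = 1399.48000
D_2 = 1659.78328
D_3 = 1968.50297
D_4 = 2334.64452
Terminal value at year 4: TV = D_4×(1+g_2)/(r−g_2) = 2421.02637/0.08 = 30262.82962
P_0 = D_1/(1+r)^1 + D_2/(1+r)^2 + D_3/(1+r)^3 + D_4/(1+r)^4 + TV/(1+r)^4
    = 1252.89167 + 1330.28606 + 1412.46129 + 1499.71271 + 19440.02595 = 24935.37768

24935.38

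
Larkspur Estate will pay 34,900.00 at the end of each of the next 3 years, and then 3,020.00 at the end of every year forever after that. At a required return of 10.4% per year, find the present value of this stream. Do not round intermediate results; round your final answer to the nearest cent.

PV of 3-year annuity: 34,900.00 × [1 − (1+0.104)^−3] / 0.104 = 86183.57393
Perpetuity value at year 3: 3,020.00 / 0.104 = 29038.46154
PV of perpetuity: 29038.46154 / (1+0.104)^3 = 21580.74253
Total PV = 86183.57393 + 21580.74253 = 107764.31646

107764.32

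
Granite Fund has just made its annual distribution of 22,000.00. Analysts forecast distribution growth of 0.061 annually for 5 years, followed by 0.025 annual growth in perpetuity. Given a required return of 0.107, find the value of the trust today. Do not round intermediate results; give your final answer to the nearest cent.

319442.54

D_1 = 23342.00000
D_2 = 24765.86200
D_3 = 26276.57958
D_4 = 27879.45094
D_5 = 29580.09744
Terminal value at year 5: TV = D_5×(1+g_2)/(r−g_2) = 30319.59988/0.082 = 369751.21805
P_0 = D_1/(1+r)^1 + D_2/(1+r)^2 + D_3/(1+r)^3 + D_4/(1+r)^4 + D_5/(1+r)^5 + TV/(1+r)^5
    = 21085.81752 + 20209.62276 + 19369.83717 + 18564.94782 + 17793.50464 + 222418.80801 = 319442.53793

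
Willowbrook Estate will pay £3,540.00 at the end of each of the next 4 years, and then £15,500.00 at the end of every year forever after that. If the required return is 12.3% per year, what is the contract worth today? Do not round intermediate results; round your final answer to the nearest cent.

PV of 4-year annuity: £3,540.00 × [1 − (1+0.123)^−4] / 0.123 = 10684.63206
Perpetuity value at year 4: £15,500.00 / 0.123 = 126016.26016
PV of perpetuity: 126016.26016 / (1+0.123)^4 = 79233.26668
Total PV = 10684.63206 + 79233.26668 = 89917.89874

£89917.90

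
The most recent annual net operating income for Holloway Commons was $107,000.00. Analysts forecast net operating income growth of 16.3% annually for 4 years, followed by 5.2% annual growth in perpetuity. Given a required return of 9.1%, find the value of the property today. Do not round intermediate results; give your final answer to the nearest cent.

D_1 = 124441.00000
D_2 = 144724.88300
D_3 = 168315.03893
D_4 = 195750.39027
Terminal value at year 4: TV = D_4×(1+g_2)/(r−g_2) = 205929.41057/0.039 = 5280241.29663
P_0 = D_1/(1+r)^1 + D_2/(1+r)^2 + D_3/(1+r)^3 + D_4/(1+r)^4 + TV/(1+r)^4
    = 114061.41155 + 121588.83743 + 129613.03201 + 138166.77931 + 3726960.30354 = 4230390.36384

$4230390.36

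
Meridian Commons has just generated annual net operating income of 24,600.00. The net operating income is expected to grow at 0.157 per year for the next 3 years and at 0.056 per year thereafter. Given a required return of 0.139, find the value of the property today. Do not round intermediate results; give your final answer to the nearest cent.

D_1 = 28462.20000
D_2 = 32930.76540
D_3 = 38100.89557
Terminal value at year 3: TV = D_3×(1+g_2)/(r−g_2) = 40234.54572/0.083 = 484753.56289
P_0 = D_1/(1+r)^1 + D_2/(1+r)^2 + D_3/(1+r)^3 + TV/(1+r)^3
    = 24988.76207 + 25383.66788 + 25784.81452 + 328057.39920 = 404214.64368

404214.64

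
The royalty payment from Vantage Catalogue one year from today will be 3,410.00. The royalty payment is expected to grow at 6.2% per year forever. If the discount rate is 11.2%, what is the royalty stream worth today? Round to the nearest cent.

68200.00

Growing perpetuity: P = D₁ / (r − g) = 3,410.0000 / (0.112 − 0.062) = 68,200.00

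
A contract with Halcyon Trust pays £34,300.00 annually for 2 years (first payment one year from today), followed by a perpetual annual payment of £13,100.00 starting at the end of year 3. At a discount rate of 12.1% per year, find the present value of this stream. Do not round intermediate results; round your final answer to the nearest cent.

£144046.52

PV of 2-year annuity: £34,300.00 × [1 − (1+0.121)^−2] / 0.121 = 57892.66783
Perpetuity value at year 2: £13,100.00 / 0.121 = 108264.46281
PV of perpetuity: 108264.46281 / (1+0.121)^2 = 86153.85206
Total PV = 57892.66783 + 86153.85206 = 144046.51990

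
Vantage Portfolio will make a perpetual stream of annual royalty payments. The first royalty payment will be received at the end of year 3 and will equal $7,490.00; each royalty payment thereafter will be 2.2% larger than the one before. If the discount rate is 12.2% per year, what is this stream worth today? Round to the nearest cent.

Value at end of year 2: C₁ / (r − g) = $7,490.00 / (0.122 − 0.022) = $74,900.0000
Discount to today: PV = $74,900.0000 / (1 + 0.122)^2 = $74,900.0000 / 1.258884 = $59,497.14

$59497.14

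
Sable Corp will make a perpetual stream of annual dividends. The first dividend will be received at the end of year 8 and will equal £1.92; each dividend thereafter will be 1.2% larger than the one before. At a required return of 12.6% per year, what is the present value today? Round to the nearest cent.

Value at end of year 7: C₁ / (r − g) = £1.92 / (0.126 − 0.012) = £16.8421
Discount to today: PV = £16.8421 / (1 + 0.126)^7 = £16.8421 / 2.294926 = £7.34

£7.34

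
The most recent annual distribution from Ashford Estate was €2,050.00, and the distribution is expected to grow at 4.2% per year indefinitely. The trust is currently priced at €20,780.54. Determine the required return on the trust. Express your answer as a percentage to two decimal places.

D₁ = €2,050.00 × 1.042 = €2,136.1000
P = D₁/(r − g) ⇒ r = D₁/P + g = €2,136.1000/€20,780.54 + 0.042 = 0.102793 + 0.042 = 0.144793

14.48%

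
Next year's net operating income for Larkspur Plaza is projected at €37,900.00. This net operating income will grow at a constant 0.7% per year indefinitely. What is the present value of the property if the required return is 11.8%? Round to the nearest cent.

Growing perpetuity: P = D₁ / (r − g) = €37,900.0000 / (0.118 − 0.007) = €341,441.44

€341441.44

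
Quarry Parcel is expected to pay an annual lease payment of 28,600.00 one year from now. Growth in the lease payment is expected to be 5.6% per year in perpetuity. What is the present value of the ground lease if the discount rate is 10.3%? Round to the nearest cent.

608510.64

Growing perpetuity: P = D₁ / (r − g) = 28,600.0000 / (0.103 − 0.056) = 608,510.64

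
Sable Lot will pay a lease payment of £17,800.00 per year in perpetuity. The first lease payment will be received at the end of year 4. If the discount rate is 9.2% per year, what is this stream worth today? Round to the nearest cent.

Value at end of year 3: C / r = £17,800.00 / 0.092 = £193,478.2609
Discount to today: PV = £193,478.2609 / (1 + 0.092)^3 = £193,478.2609 / 1.302171 = £148,581.34

£148581.34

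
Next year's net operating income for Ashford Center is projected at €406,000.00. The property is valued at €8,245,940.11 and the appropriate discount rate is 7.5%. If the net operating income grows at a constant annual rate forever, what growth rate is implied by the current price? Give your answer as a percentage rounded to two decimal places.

2.58%

P = D₁/(r−g) ⇒ g = r − D₁/P = 0.075 − €406,000.00/€8,245,940.11 = 0.025764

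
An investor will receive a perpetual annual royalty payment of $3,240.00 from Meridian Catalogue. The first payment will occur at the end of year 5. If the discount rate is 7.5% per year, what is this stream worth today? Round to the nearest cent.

Value at end of year 4: C / r = $3,240.00 / 0.075 = $43,200.0000
Discount to today: PV = $43,200.0000 / (1 + 0.075)^4 = $43,200.0000 / 1.335469 = $32,348.18

$32348.18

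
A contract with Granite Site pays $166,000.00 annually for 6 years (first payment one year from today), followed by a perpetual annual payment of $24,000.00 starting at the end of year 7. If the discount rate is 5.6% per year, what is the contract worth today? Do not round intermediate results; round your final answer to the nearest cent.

PV of 6-year annuity: $166,000.00 × [1 − (1+0.056)^−6] / 0.056 = 826635.94705
Perpetuity value at year 6: $24,000.00 / 0.056 = 428571.42857
PV of perpetuity: 428571.42857 / (1+0.056)^6 = 309057.79767
Total PV = 826635.94705 + 309057.79767 = 1135693.74472

$1135693.74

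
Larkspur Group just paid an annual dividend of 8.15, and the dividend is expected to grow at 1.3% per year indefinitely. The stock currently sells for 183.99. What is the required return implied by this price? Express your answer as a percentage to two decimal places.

D₁ = 8.15 × 1.013 = 8.2560
P = D₁/(r − g) ⇒ r = D₁/P + g = 8.2560/183.99 + 0.013 = 0.044872 + 0.013 = 0.057872

5.79%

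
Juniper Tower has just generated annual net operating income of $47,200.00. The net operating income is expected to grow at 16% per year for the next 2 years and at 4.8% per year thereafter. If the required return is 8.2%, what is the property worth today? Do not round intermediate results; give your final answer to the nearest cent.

$1777043.82

D_1 = 54752.00000
D_2 = 63512.32000
Terminal value at year 2: TV = D_2×(1+g_2)/(r−g_2) = 66560.91136/0.034 = 1957673.86353
P_0 = D_1/(1+r)^1 + D_2/(1+r)^2 + TV/(1+r)^2
    = 50602.58780 + 54250.46382 + 1672190.76702 = 1777043.81864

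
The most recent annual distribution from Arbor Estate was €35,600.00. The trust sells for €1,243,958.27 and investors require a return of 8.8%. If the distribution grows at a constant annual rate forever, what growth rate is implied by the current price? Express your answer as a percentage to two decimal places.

P = D₀(1+g)/(r−g) ⇒ P(r−g) = D₀(1+g) ⇒ g(P+D₀) = P·r − D₀
g = (P·r − D₀)/(P + D₀) = (€1,243,958.27×0.088 − €35,600.00) / (€1,243,958.27 + €35,600.00) = 0.057730

5.77%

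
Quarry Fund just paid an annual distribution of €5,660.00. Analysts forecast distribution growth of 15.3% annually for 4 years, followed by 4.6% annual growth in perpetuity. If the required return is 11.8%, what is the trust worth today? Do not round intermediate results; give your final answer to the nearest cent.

€117485.97

D_1 = 6525.98000
D_2 = 7524.45494
D_3 = 8675.69655
D_4 = 10003.07812
Terminal value at year 4: TV = D_4×(1+g_2)/(r−g_2) = 10463.21971/0.072 = 145322.49598
P_0 = D_1/(1+r)^1 + D_2/(1+r)^2 + D_3/(1+r)^3 + D_4/(1+r)^4 + TV/(1+r)^4
    = 5837.19141 + 6019.92996 + 6208.38931 + 6402.74855 + 93017.70804 = 117485.96727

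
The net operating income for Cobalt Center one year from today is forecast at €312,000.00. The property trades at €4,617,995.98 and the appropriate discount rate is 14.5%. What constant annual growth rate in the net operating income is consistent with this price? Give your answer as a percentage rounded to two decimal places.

7.74%

P = D₁/(r−g) ⇒ g = r − D₁/P = 0.145 − €312,000.00/€4,617,995.98 = 0.077438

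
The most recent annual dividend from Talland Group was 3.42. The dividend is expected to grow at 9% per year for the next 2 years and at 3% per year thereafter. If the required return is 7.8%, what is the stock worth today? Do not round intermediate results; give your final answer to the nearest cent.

D_1 = 3.72780
D_2 = 4.06330
Terminal value at year 2: TV = D_2×(1+g_2)/(r−g_2) = 4.18520/0.048 = 87.19169
P_0 = D_1/(1+r)^1 + D_2/(1+r)^2 + TV/(1+r)^2
    = 3.45807 + 3.49656 + 75.03045 = 81.98509

81.99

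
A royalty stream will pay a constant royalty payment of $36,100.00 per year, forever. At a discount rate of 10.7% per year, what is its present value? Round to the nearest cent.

Level perpetuity: PV = C / r = $36,100.00 / 0.107 = $337,383.18

$337383.18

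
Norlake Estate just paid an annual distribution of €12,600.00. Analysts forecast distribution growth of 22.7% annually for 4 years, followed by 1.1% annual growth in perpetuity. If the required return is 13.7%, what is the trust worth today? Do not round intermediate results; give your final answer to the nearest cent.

€198310.64

D_1 = 15460.20000
D_2 = 18969.66540
D_3 = 23275.77945
D_4 = 28559.38138
Terminal value at year 4: TV = D_4×(1+g_2)/(r−g_2) = 28873.53458/0.126 = 229155.03631
P_0 = D_1/(1+r)^1 + D_2/(1+r)^2 + D_3/(1+r)^3 + D_4/(1+r)^4 + TV/(1+r)^4
    = 13597.36148 + 14673.66977 + 15835.17398 + 17088.61783 + 137115.81448 = 198310.63754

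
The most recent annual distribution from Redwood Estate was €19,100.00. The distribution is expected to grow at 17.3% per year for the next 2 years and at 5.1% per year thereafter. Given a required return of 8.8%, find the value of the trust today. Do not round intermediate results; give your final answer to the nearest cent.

€673420.19

D_1 = 22404.30000
D_2 = 26280.24390
Terminal value at year 2: TV = D_2×(1+g_2)/(r−g_2) = 27620.53634/0.037 = 746500.98213
P_0 = D_1/(1+r)^1 + D_2/(1+r)^2 + TV/(1+r)^2
    = 20592.18750 + 22200.95215 + 630627.04616 = 673420.18581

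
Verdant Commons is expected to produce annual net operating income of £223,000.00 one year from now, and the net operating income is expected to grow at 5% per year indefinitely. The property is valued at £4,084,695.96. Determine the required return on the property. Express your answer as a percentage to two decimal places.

P = D₁/(r − g) ⇒ r = D₁/P + g = £223,000.0000/£4,084,695.96 + 0.05 = 0.054594 + 0.05 = 0.104594

10.46%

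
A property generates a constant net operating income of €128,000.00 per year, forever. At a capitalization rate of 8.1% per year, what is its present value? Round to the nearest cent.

Level perpetuity: PV = C / r = €128,000.00 / 0.081 = €1,580,246.91

€1580246.91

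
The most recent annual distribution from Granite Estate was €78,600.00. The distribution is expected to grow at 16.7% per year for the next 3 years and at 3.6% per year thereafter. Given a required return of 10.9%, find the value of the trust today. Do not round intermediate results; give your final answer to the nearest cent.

€1561138.09

D_1 = 91726.20000
D_2 = 107044.47540
D_3 = 124920.90279
Terminal value at year 3: TV = D_3×(1+g_2)/(r−g_2) = 129418.05529/0.073 = 1772850.07250
P_0 = D_1/(1+r)^1 + D_2/(1+r)^2 + D_3/(1+r)^3 + TV/(1+r)^3
    = 82710.73039 + 87036.44938 + 91588.40075 + 1299802.50921 = 1561138.08972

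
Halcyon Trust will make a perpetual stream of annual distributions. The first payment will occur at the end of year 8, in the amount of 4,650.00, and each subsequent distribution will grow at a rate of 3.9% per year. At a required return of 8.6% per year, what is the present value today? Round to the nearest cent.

55532.38

Value at end of year 7: C₁ / (r − g) = 4,650.00 / (0.086 − 0.039) = 98,936.1702
Discount to today: PV = 98,936.1702 / (1 + 0.086)^7 = 98,936.1702 / 1.781594 = 55,532.38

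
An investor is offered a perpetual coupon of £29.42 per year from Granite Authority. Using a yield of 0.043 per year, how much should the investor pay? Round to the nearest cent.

£684.19

Level perpetuity: PV = C / r = £29.42 / 0.043 = £684.19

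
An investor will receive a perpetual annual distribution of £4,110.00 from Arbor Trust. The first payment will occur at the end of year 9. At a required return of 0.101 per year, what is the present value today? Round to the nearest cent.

£18846.12

Value at end of year 8: C / r = £4,110.00 / 0.101 = £40,693.0693
Discount to today: PV = £40,693.0693 / (1 + 0.101)^8 = £40,693.0693 / 2.159228 = £18,846.12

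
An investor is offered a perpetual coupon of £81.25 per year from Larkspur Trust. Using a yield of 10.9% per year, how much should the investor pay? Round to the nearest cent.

£745.41

Level perpetuity: PV = C / r = £81.25 / 0.109 = £745.41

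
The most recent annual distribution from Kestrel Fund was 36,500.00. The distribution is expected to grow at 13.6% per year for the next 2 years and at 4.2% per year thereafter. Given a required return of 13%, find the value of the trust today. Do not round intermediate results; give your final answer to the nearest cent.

D_1 = 41464.00000
D_2 = 47103.10400
Terminal value at year 2: TV = D_2×(1+g_2)/(r−g_2) = 49081.43437/0.088 = 557743.57236
P_0 = D_1/(1+r)^1 + D_2/(1+r)^2 + TV/(1+r)^2
    = 36693.80531 + 36888.63967 + 436795.02887 = 510377.47385

510377.47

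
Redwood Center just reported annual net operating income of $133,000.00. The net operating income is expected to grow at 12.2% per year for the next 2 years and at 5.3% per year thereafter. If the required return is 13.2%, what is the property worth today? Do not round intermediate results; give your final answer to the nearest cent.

$2004075.08

D_1 = 149226.00000
D_2 = 167431.57200
Terminal value at year 2: TV = D_2×(1+g_2)/(r−g_2) = 176305.44532/0.079 = 2231714.49767
P_0 = D_1/(1+r)^1 + D_2/(1+r)^2 + TV/(1+r)^2
    = 131825.08834 + 130660.55576 + 1741589.43306 = 2004075.07716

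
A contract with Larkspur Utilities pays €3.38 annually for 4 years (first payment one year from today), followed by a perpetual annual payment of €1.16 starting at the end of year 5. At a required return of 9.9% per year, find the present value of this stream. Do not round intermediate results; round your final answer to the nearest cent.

PV of 4-year annuity: €3.38 × [1 − (1+0.099)^−4] / 0.099 = 10.73738
Perpetuity value at year 4: €1.16 / 0.099 = 11.71717
PV of perpetuity: 11.71717 / (1+0.099)^4 = 8.03215
Total PV = 10.73738 + 8.03215 = 18.76953

€18.77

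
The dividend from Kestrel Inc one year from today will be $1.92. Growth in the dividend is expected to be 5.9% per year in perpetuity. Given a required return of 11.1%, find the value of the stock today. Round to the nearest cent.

$36.92

Growing perpetuity: P = D₁ / (r − g) = $1.9200 / (0.111 − 0.059) = $36.92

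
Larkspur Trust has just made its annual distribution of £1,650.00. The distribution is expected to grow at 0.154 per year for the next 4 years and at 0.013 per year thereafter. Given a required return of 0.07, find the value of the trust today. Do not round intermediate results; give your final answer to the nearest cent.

£47675.13

D_1 = 1904.10000
D_2 = 2197.33140
D_3 = 2535.72044
D_4 = 2926.22138
Terminal value at year 4: TV = D_4×(1+g_2)/(r−g_2) = 2964.26226/0.057 = 52004.60106
P_0 = D_1/(1+r)^1 + D_2/(1+r)^2 + D_3/(1+r)^3 + D_4/(1+r)^4 + TV/(1+r)^4
    = 1779.53271 + 1919.23434 + 2069.90321 + 2232.40028 + 39674.06116 = 47675.13170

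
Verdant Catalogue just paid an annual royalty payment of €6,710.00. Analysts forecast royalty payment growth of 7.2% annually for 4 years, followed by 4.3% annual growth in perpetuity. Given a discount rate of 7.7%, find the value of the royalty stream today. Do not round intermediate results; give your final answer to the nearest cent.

D_1 = 7193.12000
D_2 = 7711.02464
D_3 = 8266.21841
D_4 = 8861.38614
Terminal value at year 4: TV = D_4×(1+g_2)/(r−g_2) = 9242.42574/0.034 = 271836.05129
P_0 = D_1/(1+r)^1 + D_2/(1+r)^2 + D_3/(1+r)^3 + D_4/(1+r)^4 + TV/(1+r)^4
    = 6678.84865 + 6647.84193 + 6616.97915 + 6586.25966 + 202043.20068 = 228573.13007

€228573.13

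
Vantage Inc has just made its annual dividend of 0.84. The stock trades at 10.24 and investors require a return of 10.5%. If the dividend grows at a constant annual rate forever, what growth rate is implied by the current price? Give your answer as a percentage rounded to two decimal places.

P = D₀(1+g)/(r−g) ⇒ P(r−g) = D₀(1+g) ⇒ g(P+D₀) = P·r − D₀
g = (P·r − D₀)/(P + D₀) = (10.24×0.105 − 0.84) / (10.24 + 0.84) = 0.021227

2.12%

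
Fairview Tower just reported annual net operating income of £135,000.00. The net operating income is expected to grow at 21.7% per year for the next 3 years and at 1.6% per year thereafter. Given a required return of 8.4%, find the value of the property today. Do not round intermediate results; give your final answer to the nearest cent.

D_1 = 164295.00000
D_2 = 199947.01500
D_3 = 243335.51726
Terminal value at year 3: TV = D_3×(1+g_2)/(r−g_2) = 247228.88553/0.068 = 3635718.90487
P_0 = D_1/(1+r)^1 + D_2/(1+r)^2 + D_3/(1+r)^3 + TV/(1+r)^3
    = 151563.65314 + 170159.56261 + 191037.07352 + 2854318.62786 = 3367078.91713

£3367078.92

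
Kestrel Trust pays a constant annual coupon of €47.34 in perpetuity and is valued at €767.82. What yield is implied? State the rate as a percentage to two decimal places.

6.17%

P = C/r ⇒ r = C/P = €47.34/€767.82 = 0.061655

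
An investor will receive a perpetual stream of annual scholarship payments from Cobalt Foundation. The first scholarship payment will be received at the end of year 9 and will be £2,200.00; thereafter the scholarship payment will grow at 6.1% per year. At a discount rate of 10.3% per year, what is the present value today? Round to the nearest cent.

Value at end of year 8: C₁ / (r − g) = £2,200.00 / (0.103 − 0.061) = £52,380.9524
Discount to today: PV = £52,380.9524 / (1 + 0.103)^8 = £52,380.9524 / 2.190807 = £23,909.43

£23909.43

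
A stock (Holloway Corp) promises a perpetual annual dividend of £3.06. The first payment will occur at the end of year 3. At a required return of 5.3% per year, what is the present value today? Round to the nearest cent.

£52.07

Value at end of year 2: C / r = £3.06 / 0.053 = £57.7358
Discount to today: PV = £57.7358 / (1 + 0.053)^2 = £57.7358 / 1.108809 = £52.07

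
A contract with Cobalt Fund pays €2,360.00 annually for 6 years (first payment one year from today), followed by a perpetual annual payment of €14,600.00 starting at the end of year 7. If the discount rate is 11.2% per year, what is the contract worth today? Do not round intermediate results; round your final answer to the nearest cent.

PV of 6-year annuity: €2,360.00 × [1 − (1+0.112)^−6] / 0.112 = 9926.80878
Perpetuity value at year 6: €14,600.00 / 0.112 = 130357.14286
PV of perpetuity: 130357.14286 / (1+0.112)^6 = 68945.52923
Total PV = 9926.80878 + 68945.52923 = 78872.33801

€78872.34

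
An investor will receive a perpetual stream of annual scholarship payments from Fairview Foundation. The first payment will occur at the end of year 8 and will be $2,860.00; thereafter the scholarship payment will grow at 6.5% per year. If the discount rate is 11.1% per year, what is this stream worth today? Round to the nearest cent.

Value at end of year 7: C₁ / (r − g) = $2,860.00 / (0.111 − 0.065) = $62,173.9130
Discount to today: PV = $62,173.9130 / (1 + 0.111)^7 = $62,173.9130 / 2.089288 = $29,758.41

$29758.41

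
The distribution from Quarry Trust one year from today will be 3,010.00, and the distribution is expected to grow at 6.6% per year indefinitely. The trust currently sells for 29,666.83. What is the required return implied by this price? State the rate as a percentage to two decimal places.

16.75%

P = D₁/(r − g) ⇒ r = D₁/P + g = 3,010.0000/29,666.83 + 0.066 = 0.101460 + 0.066 = 0.167460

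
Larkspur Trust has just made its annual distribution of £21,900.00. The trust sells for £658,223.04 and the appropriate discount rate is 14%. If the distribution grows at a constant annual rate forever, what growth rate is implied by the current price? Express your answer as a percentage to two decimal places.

10.33%

P = D₀(1+g)/(r−g) ⇒ P(r−g) = D₀(1+g) ⇒ g(P+D₀) = P·r − D₀
g = (P·r − D₀)/(P + D₀) = (£658,223.04×0.14 − £21,900.00) / (£658,223.04 + £21,900.00) = 0.103292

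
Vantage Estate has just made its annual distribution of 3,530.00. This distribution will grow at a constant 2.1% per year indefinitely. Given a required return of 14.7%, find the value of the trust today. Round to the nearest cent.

28604.21

D₁ = D₀ × (1 + g) = 3,530.00 × 1.021 = 3,604.1300
Growing perpetuity: P = D₁ / (r − g) = 3,604.1300 / (0.147 − 0.021) = 28,604.21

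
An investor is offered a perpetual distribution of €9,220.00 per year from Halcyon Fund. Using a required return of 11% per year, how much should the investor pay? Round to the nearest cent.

€83818.18

Level perpetuity: PV = C / r = €9,220.00 / 0.11 = €83,818.18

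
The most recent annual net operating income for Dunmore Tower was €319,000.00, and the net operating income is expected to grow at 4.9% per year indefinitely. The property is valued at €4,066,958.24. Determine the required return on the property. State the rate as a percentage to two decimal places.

13.13%

D₁ = €319,000.00 × 1.049 = €334,631.0000
P = D₁/(r − g) ⇒ r = D₁/P + g = €334,631.0000/€4,066,958.24 + 0.049 = 0.082280 + 0.049 = 0.131280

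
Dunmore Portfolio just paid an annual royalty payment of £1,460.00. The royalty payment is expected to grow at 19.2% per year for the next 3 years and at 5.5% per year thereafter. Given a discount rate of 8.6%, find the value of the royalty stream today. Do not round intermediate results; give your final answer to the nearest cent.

£70994.68

D_1 = 1740.32000
D_2 = 2074.46144
D_3 = 2472.75804
Terminal value at year 3: TV = D_3×(1+g_2)/(r−g_2) = 2608.75973/0.031 = 84153.53963
P_0 = D_1/(1+r)^1 + D_2/(1+r)^2 + D_3/(1+r)^3 + TV/(1+r)^3
    = 1602.50460 + 1758.91850 + 1930.59931 + 65702.65388 = 70994.67629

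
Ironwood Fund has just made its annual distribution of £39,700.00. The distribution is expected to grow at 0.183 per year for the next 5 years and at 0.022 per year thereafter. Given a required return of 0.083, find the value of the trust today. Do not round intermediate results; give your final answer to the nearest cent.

D_1 = 46965.10000
D_2 = 55559.71330
D_3 = 65727.14083
D_4 = 77755.20761
D_5 = 91984.41060
Terminal value at year 5: TV = D_5×(1+g_2)/(r−g_2) = 94008.06763/0.061 = 1541115.86281
P_0 = D_1/(1+r)^1 + D_2/(1+r)^2 + D_3/(1+r)^3 + D_4/(1+r)^4 + D_5/(1+r)^5 + TV/(1+r)^5
    = 43365.74331 + 47369.96706 + 51743.92524 + 56521.75767 + 61740.75654 + 1034410.70787 = 1295152.85769

£1295152.86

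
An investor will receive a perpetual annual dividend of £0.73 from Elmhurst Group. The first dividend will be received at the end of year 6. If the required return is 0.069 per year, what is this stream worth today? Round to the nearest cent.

£7.58

Value at end of year 5: C / r = £0.73 / 0.069 = £10.5797
Discount to today: PV = £10.5797 / (1 + 0.069)^5 = £10.5797 / 1.396010 = £7.58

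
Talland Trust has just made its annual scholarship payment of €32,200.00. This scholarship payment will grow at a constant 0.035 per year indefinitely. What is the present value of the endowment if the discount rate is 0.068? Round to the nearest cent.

D₁ = D₀ × (1 + g) = €32,200.00 × 1.035 = €33,327.0000
Growing perpetuity: P = D₁ / (r − g) = €33,327.0000 / (0.068 − 0.035) = €1,009,909.09

€1009909.09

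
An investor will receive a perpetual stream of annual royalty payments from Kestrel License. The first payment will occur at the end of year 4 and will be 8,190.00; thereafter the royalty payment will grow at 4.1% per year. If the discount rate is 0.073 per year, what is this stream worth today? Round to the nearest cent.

207173.76

Value at end of year 3: C₁ / (r − g) = 8,190.00 / (0.073 − 0.041) = 255,937.5000
Discount to today: PV = 255,937.5000 / (1 + 0.073)^3 = 255,937.5000 / 1.235376 = 207,173.76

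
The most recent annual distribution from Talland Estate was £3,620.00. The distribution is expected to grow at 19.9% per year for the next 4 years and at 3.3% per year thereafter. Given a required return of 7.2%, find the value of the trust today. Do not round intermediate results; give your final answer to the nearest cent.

D_1 = 4340.38000
D_2 = 5204.11562
D_3 = 6239.73463
D_4 = 7481.44182
Terminal value at year 4: TV = D_4×(1+g_2)/(r−g_2) = 7728.32940/0.039 = 198162.29229
P_0 = D_1/(1+r)^1 + D_2/(1+r)^2 + D_3/(1+r)^3 + D_4/(1+r)^4 + TV/(1+r)^4
    = 4048.86194 + 4528.53122 + 5065.02699 + 5665.08149 + 150052.03027 = 169359.53191

£169359.53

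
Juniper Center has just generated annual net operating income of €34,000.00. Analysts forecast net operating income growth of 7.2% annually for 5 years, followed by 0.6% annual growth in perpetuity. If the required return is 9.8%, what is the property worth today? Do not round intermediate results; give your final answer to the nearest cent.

D_1 = 36448.00000
D_2 = 39072.25600
D_3 = 41885.45843
D_4 = 44901.21144
D_5 = 48134.09866
Terminal value at year 5: TV = D_5×(1+g_2)/(r−g_2) = 48422.90325/0.092 = 526335.90494
P_0 = D_1/(1+r)^1 + D_2/(1+r)^2 + D_3/(1+r)^3 + D_4/(1+r)^4 + D_5/(1+r)^5 + TV/(1+r)^5
    = 33194.89982 + 32408.86394 + 31641.44093 + 30892.19005 + 30160.68100 + 329800.49005 = 488098.56579

€488098.57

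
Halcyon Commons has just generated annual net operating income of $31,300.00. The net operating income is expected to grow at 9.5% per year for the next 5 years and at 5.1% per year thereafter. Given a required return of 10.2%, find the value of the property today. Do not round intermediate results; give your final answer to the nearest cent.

$778340.65

D_1 = 34273.50000
D_2 = 37529.48250
D_3 = 41094.78334
D_4 = 44998.78775
D_5 = 49273.67259
Terminal value at year 5: TV = D_5×(1+g_2)/(r−g_2) = 51786.62989/0.051 = 1015424.11556
P_0 = D_1/(1+r)^1 + D_2/(1+r)^2 + D_3/(1+r)^3 + D_4/(1+r)^4 + D_5/(1+r)^5 + TV/(1+r)^5
    = 31101.17967 + 30903.62227 + 30707.31977 + 30512.26420 + 30318.44764 + 624797.81312 = 778340.64667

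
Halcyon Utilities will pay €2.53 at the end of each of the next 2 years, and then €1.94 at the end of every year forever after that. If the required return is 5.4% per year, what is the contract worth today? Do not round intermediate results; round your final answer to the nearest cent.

PV of 2-year annuity: €2.53 × [1 − (1+0.054)^−2] / 0.054 = 4.67778
Perpetuity value at year 2: €1.94 / 0.054 = 35.92593
PV of perpetuity: 35.92593 / (1+0.054)^2 = 32.33901
Total PV = 4.67778 + 32.33901 = 37.01679

€37.02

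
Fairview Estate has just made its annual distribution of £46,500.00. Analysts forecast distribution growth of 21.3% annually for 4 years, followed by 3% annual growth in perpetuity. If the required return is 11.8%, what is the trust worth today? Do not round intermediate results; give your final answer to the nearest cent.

D_1 = 56404.50000
D_2 = 68418.65850
D_3 = 82991.83276
D_4 = 100669.09314
Terminal value at year 4: TV = D_4×(1+g_2)/(r−g_2) = 103689.16593/0.088 = 1178285.97651
P_0 = D_1/(1+r)^1 + D_2/(1+r)^2 + D_3/(1+r)^3 + D_4/(1+r)^4 + TV/(1+r)^4
    = 50451.25224 + 54738.25489 + 59389.53773 + 64436.05479 + 754194.73226 = 983209.83190

£983209.83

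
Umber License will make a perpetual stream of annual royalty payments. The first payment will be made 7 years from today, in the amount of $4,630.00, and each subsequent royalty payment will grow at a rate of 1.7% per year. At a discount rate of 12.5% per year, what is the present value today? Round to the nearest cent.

$21146.68

Value at end of year 6: C₁ / (r − g) = $4,630.00 / (0.125 − 0.017) = $42,870.3704
Discount to today: PV = $42,870.3704 / (1 + 0.125)^6 = $42,870.3704 / 2.027287 = $21,146.68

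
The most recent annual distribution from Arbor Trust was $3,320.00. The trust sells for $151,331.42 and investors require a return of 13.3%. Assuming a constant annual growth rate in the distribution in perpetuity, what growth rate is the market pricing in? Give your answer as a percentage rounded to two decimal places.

10.87%

P = D₀(1+g)/(r−g) ⇒ P(r−g) = D₀(1+g) ⇒ g(P+D₀) = P·r − D₀
g = (P·r − D₀)/(P + D₀) = ($151,331.42×0.133 − $3,320.00) / ($151,331.42 + $3,320.00) = 0.108677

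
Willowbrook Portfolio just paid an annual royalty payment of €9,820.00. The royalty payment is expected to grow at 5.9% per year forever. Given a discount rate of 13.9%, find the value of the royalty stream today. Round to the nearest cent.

D₁ = D₀ × (1 + g) = €9,820.00 × 1.059 = €10,399.3800
Growing perpetuity: P = D₁ / (r − g) = €10,399.3800 / (0.139 − 0.059) = €129,992.25

€129992.25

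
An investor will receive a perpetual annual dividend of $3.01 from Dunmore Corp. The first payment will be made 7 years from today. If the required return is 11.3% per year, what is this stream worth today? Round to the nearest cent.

Value at end of year 6: C / r = $3.01 / 0.113 = $26.6372
Discount to today: PV = $26.6372 / (1 + 0.113)^6 = $26.6372 / 1.900951 = $14.01

$14.01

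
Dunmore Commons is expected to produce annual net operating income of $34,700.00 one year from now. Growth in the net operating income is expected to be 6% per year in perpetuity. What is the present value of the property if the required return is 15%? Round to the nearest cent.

$385555.56

Growing perpetuity: P = D₁ / (r − g) = $34,700.0000 / (0.15 − 0.06) = $385,555.56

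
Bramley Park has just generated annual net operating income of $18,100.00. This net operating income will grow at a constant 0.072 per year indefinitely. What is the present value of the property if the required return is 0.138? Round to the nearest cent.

D₁ = D₀ × (1 + g) = $18,100.00 × 1.072 = $19,403.2000
Growing perpetuity: P = D₁ / (r − g) = $19,403.2000 / (0.138 − 0.072) = $293,987.88

$293987.88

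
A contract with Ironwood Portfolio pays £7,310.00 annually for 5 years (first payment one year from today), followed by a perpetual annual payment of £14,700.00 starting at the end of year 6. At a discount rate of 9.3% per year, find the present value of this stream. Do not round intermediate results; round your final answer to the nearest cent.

£129542.35

PV of 5-year annuity: £7,310.00 × [1 − (1+0.093)^−5] / 0.093 = 28213.39662
Perpetuity value at year 5: £14,700.00 / 0.093 = 158064.51613
PV of perpetuity: 158064.51613 / (1+0.093)^5 = 101328.95795
Total PV = 28213.39662 + 101328.95795 = 129542.35457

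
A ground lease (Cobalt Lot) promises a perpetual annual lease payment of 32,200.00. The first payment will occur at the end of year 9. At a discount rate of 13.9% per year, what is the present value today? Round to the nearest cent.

Value at end of year 8: C / r = 32,200.00 / 0.139 = 231,654.6763
Discount to today: PV = 231,654.6763 / (1 + 0.139)^8 = 231,654.6763 / 2.832630 = 81,780.79

81780.79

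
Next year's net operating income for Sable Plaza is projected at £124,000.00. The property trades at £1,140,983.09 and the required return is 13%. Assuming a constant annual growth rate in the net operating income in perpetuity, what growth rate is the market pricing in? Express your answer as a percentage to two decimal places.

P = D₁/(r−g) ⇒ g = r − D₁/P = 0.13 − £124,000.00/£1,140,983.09 = 0.021322

2.13%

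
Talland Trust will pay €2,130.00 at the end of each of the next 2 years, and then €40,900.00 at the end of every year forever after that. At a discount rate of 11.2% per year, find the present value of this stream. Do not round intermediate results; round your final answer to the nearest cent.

€298959.95

PV of 2-year annuity: €2,130.00 × [1 − (1+0.112)^−2] / 0.112 = 3638.01045
Perpetuity value at year 2: €40,900.00 / 0.112 = 365178.57143
PV of perpetuity: 365178.57143 / (1+0.112)^2 = 295321.93875
Total PV = 3638.01045 + 295321.93875 = 298959.94920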